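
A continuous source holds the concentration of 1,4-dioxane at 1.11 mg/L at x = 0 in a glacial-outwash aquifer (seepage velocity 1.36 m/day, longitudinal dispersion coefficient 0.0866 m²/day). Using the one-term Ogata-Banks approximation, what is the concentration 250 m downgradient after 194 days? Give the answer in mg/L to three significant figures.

1.10 mg/L

For a continuous step input, C/C₀ ≈ ½·erfc((x−vt)/(2√(Dt))).
vt = 1.36 × 194 = 263.84 m and 2√(Dt) = 2√(0.0866 × 194) = 8.198 m.
Argument (x−vt)/(2√(Dt)) = (250 − 263.84)/8.198 = -1.688; ½·erfc(-1.688) = 0.9915.
C = 1.11 × 0.9915 = 1.10 mg/L.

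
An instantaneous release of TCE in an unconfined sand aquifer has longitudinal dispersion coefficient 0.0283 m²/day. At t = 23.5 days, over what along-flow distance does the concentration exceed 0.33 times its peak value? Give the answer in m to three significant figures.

The plume is Gaussian with σ = √(2Dt) = √(2 × 0.0283 × 23.5) = 1.153 m.
C/C_peak = exp(−Δx²/(2σ²)) = 0.33 ⇒ Δx = σ·√(−2 ln 0.33) = 1.153 × 1.489 = 1.717 m.
Width = 2Δx = 3.43 m.

3.43 m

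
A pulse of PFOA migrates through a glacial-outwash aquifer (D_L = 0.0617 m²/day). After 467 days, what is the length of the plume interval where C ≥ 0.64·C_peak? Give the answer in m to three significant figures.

The plume is Gaussian with σ = √(2Dt) = √(2 × 0.0617 × 467) = 7.591 m.
C/C_peak = exp(−Δx²/(2σ²)) = 0.64 ⇒ Δx = σ·√(−2 ln 0.64) = 7.591 × 0.9448 = 7.172 m.
Width = 2Δx = 14.3 m.

14.3 m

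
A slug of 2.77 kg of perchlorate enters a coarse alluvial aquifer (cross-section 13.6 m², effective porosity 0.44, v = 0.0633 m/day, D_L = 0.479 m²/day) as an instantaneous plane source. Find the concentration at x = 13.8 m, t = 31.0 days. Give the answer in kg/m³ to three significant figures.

For an instantaneous plane source, C(x,t) = M/(n_e·A·√(4πDt)) · exp(−(x−vt)²/(4Dt)), with n_e·A the pore (flow) area.
Plume center vt = 0.0633 × 31.0 = 1.9623 m, so the well at 13.8 m is 11.8377 m downgradient of the peak.
√(4πDt) = 13.66 m, giving peak height M/(n_e·A·√(4πDt)) = 2.77/(0.44 × 13.6 × 13.66) = 0.03389 kg/m³.
(x−vt)²/(4Dt) = (11.8377)²/(4 × 0.479 × 31.0) = 2.359; exp(−2.359) = 0.09451.
C = 0.03389 × 0.09451 = 0.00320 kg/m³.

0.00320 kg/m³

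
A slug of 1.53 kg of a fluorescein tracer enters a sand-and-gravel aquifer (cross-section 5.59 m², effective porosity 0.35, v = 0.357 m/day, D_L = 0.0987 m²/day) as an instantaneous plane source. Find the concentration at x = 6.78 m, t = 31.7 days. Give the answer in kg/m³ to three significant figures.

0.0241 kg/m³

For an instantaneous plane source, C(x,t) = M/(n_e·A·√(4πDt)) · exp(−(x−vt)²/(4Dt)), with n_e·A the pore (flow) area.
Plume center vt = 0.357 × 31.7 = 11.3169 m, so the well at 6.78 m is 4.5369 m upgradient of the peak.
√(4πDt) = 6.270 m, giving peak height M/(n_e·A·√(4πDt)) = 1.53/(0.35 × 5.59 × 6.270) = 0.1247 kg/m³.
(x−vt)²/(4Dt) = (-4.5369)²/(4 × 0.0987 × 31.7) = 1.645; exp(−1.645) = 0.1930.
C = 0.1247 × 0.1930 = 0.0241 kg/m³.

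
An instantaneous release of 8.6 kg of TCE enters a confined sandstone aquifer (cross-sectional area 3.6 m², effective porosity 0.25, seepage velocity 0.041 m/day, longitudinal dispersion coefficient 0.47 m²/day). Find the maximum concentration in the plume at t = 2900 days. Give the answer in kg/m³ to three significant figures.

0.0730 kg/m³

The peak of an instantaneous 1D plume sits at x = vt; there the Gaussian factor is 1 and C_max = M/(n_e·A·√(4πDt)), where n_e·A is the pore area the mass is dissolved in.
√(4πDt) = √(4π × 0.47 × 2900) = 130.9 m, so C_max = 8.6/(0.25 × 3.6 × 130.9) = 0.0730 kg/m³.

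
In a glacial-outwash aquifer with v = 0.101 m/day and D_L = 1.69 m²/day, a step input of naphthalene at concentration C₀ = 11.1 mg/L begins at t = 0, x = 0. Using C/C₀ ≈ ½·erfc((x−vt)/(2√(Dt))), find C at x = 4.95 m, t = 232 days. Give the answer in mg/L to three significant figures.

8.27 mg/L

For a continuous step input, C/C₀ ≈ ½·erfc((x−vt)/(2√(Dt))).
vt = 0.101 × 232 = 23.432 m and 2√(Dt) = 2√(1.69 × 232) = 39.60 m.
Argument (x−vt)/(2√(Dt)) = (4.95 − 23.432)/39.60 = -0.4667; ½·erfc(-0.4667) = 0.7454.
C = 11.1 × 0.7454 = 8.27 mg/L.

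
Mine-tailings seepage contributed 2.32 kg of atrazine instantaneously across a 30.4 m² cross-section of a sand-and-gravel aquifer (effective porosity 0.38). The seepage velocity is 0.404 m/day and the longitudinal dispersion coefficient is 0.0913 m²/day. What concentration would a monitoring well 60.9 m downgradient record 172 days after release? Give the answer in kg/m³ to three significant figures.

For an instantaneous plane source, C(x,t) = M/(n_e·A·√(4πDt)) · exp(−(x−vt)²/(4Dt)), with n_e·A the pore (flow) area.
Plume center vt = 0.404 × 172 = 69.488 m, so the well at 60.9 m is 8.588 m upgradient of the peak.
√(4πDt) = 14.05 m, giving peak height M/(n_e·A·√(4πDt)) = 2.32/(0.38 × 30.4 × 14.05) = 0.01429 kg/m³.
(x−vt)²/(4Dt) = (-8.588)²/(4 × 0.0913 × 172) = 1.174; exp(−1.174) = 0.3091.
C = 0.01429 × 0.3091 = 0.00442 kg/m³.

0.00442 kg/m³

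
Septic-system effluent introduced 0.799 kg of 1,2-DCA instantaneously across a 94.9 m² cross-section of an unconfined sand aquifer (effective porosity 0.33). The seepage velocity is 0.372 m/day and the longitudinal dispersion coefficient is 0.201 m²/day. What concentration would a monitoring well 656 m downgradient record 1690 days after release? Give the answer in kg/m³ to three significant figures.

For an instantaneous plane source, C(x,t) = M/(n_e·A·√(4πDt)) · exp(−(x−vt)²/(4Dt)), with n_e·A the pore (flow) area.
Plume center vt = 0.372 × 1690 = 628.68 m, so the well at 656 m is 27.32 m downgradient of the peak.
√(4πDt) = 65.34 m, giving peak height M/(n_e·A·√(4πDt)) = 0.799/(0.33 × 94.9 × 65.34) = 0.0003905 kg/m³.
(x−vt)²/(4Dt) = (27.32)²/(4 × 0.201 × 1690) = 0.5493; exp(−0.5493) = 0.5774.
C = 0.0003905 × 0.5774 = 0.000225 kg/m³.

0.000225 kg/m³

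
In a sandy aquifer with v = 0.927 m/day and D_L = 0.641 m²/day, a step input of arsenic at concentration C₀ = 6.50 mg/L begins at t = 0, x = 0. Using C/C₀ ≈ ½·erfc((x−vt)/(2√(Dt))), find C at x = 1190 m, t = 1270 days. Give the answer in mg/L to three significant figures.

2.45 mg/L

For a continuous step input, C/C₀ ≈ ½·erfc((x−vt)/(2√(Dt))).
vt = 0.927 × 1270 = 1177.29 m and 2√(Dt) = 2√(0.641 × 1270) = 57.06 m.
Argument (x−vt)/(2√(Dt)) = (1190 − 1177.29)/57.06 = 0.2227; ½·erfc(0.2227) = 0.3764.
C = 6.50 × 0.3764 = 2.45 mg/L.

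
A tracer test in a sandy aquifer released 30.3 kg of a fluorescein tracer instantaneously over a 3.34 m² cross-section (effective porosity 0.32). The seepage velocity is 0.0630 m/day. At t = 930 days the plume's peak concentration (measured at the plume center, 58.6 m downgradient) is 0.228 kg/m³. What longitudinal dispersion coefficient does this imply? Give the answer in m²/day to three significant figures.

At the plume center C_max = M/(n_e·A·√(4πDt)), so D = M²/(4πt·(n_e·A·C_max)²).
n_e·A·C_max = 0.32 × 3.34 × 0.228 = 0.2437 kg/m.
D = 30.3²/(4π × 930 × 0.2437²) = 1.32 m²/day.

1.32 m²/day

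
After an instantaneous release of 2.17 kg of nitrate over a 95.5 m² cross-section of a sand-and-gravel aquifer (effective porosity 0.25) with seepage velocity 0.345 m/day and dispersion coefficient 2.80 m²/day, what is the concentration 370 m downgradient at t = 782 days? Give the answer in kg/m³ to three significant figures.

0.000174 kg/m³

For an instantaneous plane source, C(x,t) = M/(n_e·A·√(4πDt)) · exp(−(x−vt)²/(4Dt)), with n_e·A the pore (flow) area.
Plume center vt = 0.345 × 782 = 269.79 m, so the well at 370 m is 100.21 m downgradient of the peak.
√(4πDt) = 165.9 m, giving peak height M/(n_e·A·√(4πDt)) = 2.17/(0.25 × 95.5 × 165.9) = 0.0005479 kg/m³.
(x−vt)²/(4Dt) = (100.21)²/(4 × 2.80 × 782) = 1.147; exp(−1.147) = 0.3176.
C = 0.0005479 × 0.3176 = 0.000174 kg/m³.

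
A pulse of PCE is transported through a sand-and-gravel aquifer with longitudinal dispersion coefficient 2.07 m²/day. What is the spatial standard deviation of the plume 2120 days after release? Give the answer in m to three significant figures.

Dispersive spreading gives a Gaussian with σ² = 2Dt; advection only shifts the center.
σ = √(2 × 2.07 × 2120) = 93.7 m.

93.7 m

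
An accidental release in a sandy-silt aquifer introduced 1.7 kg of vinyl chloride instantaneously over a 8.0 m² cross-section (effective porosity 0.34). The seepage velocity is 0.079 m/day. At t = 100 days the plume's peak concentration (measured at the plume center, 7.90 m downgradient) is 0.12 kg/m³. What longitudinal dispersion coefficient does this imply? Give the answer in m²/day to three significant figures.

0.0216 m²/day

At the plume center C_max = M/(n_e·A·√(4πDt)), so D = M²/(4πt·(n_e·A·C_max)²).
n_e·A·C_max = 0.34 × 8.0 × 0.12 = 0.3264 kg/m.
D = 1.7²/(4π × 100 × 0.3264²) = 0.0216 m²/day.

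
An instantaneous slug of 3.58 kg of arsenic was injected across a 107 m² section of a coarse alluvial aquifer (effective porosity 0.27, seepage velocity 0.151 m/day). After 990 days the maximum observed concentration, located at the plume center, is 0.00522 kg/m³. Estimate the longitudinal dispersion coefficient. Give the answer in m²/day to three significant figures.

0.0453 m²/day

At the plume center C_max = M/(n_e·A·√(4πDt)), so D = M²/(4πt·(n_e·A·C_max)²).
n_e·A·C_max = 0.27 × 107 × 0.00522 = 0.1508 kg/m.
D = 3.58²/(4π × 990 × 0.1508²) = 0.0453 m²/day.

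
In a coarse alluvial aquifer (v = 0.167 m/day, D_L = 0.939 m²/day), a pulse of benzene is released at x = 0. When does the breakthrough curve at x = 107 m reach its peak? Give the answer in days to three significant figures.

For the 1D instantaneous-source solution, setting ∂C/∂t = 0 at fixed x gives v²t² + 2Dt − x² = 0, so t = (√(D² + v²x²) − D)/v².
√(D² + v²x²) = √(0.939² + 0.167² × 107²) = 17.89; v² = 0.027889.
t = (17.89 − 0.939)/0.027889 = 608 days (vs. the pure-advection estimate x/v = 641 d).

608 days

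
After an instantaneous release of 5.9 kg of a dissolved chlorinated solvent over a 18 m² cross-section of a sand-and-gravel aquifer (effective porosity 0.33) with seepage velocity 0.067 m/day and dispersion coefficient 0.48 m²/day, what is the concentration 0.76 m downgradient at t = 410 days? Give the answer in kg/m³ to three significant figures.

0.00807 kg/m³

For an instantaneous plane source, C(x,t) = M/(n_e·A·√(4πDt)) · exp(−(x−vt)²/(4Dt)), with n_e·A the pore (flow) area.
Plume center vt = 0.067 × 410 = 27.47 m, so the well at 0.76 m is 26.71 m upgradient of the peak.
√(4πDt) = 49.73 m, giving peak height M/(n_e·A·√(4πDt)) = 5.9/(0.33 × 18 × 49.73) = 0.01997 kg/m³.
(x−vt)²/(4Dt) = (-26.71)²/(4 × 0.48 × 410) = 0.9063; exp(−0.9063) = 0.4040.
C = 0.01997 × 0.4040 = 0.00807 kg/m³.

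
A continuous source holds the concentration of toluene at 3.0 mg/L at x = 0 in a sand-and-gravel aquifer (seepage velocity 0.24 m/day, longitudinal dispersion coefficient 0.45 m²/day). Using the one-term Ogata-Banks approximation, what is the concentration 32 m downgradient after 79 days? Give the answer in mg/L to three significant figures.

0.183 mg/L

For a continuous step input, C/C₀ ≈ ½·erfc((x−vt)/(2√(Dt))).
vt = 0.24 × 79 = 18.96 m and 2√(Dt) = 2√(0.45 × 79) = 11.92 m.
Argument (x−vt)/(2√(Dt)) = (32 − 18.96)/11.92 = 1.094; ½·erfc(1.094) = 0.06091.
C = 3.0 × 0.06091 = 0.183 mg/L.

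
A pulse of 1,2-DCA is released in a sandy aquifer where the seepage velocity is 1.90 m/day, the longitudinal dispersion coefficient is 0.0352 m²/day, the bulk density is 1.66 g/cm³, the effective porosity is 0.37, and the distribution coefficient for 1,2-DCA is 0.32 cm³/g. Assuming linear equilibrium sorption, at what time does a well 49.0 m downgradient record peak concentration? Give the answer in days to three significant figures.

62.8 days

Retardation factor R = 1 + ρ_b·K_d/n = 1 + 1.66 × 0.32/0.37 = 2.436.
Sorption retards both mechanisms: v_R = v/R = 0.7800 m/day, D_R = D/R = 0.01445 m²/day.
Peak time from v_R²t² + 2D_R t − x² = 0: t = (√(D_R² + v_R²x²) − D_R)/v_R².
√(D_R² + v_R²x²) = √(0.01445² + 0.7800² × 49.0²) = 38.22; v_R² = 0.6084.
t = (38.22 − 0.01445)/0.6084 = 62.8 days.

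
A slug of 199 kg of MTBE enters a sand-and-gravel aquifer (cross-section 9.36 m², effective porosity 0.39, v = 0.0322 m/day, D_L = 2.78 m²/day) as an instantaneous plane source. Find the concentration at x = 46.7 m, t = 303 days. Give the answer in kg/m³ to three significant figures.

For an instantaneous plane source, C(x,t) = M/(n_e·A·√(4πDt)) · exp(−(x−vt)²/(4Dt)), with n_e·A the pore (flow) area.
Plume center vt = 0.0322 × 303 = 9.7566 m, so the well at 46.7 m is 36.9434 m downgradient of the peak.
√(4πDt) = 102.9 m, giving peak height M/(n_e·A·√(4πDt)) = 199/(0.39 × 9.36 × 102.9) = 0.5298 kg/m³.
(x−vt)²/(4Dt) = (36.9434)²/(4 × 2.78 × 303) = 0.4051; exp(−0.4051) = 0.6669.
C = 0.5298 × 0.6669 = 0.353 kg/m³.

0.353 kg/m³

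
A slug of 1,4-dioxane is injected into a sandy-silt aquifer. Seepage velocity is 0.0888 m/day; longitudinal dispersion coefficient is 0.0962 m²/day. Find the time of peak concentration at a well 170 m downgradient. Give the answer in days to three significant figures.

For the 1D instantaneous-source solution, setting ∂C/∂t = 0 at fixed x gives v²t² + 2Dt − x² = 0, so t = (√(D² + v²x²) − D)/v².
√(D² + v²x²) = √(0.0962² + 0.0888² × 170²) = 15.10; v² = 0.00788544.
t = (15.10 − 0.0962)/0.00788544 = 1900 days (vs. the pure-advection estimate x/v = 1910 d).

1900 days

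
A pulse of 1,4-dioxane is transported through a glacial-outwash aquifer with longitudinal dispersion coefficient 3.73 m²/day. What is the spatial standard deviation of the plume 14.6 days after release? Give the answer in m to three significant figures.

10.4 m

Dispersive spreading gives a Gaussian with σ² = 2Dt; advection only shifts the center.
σ = √(2 × 3.73 × 14.6) = 10.4 m.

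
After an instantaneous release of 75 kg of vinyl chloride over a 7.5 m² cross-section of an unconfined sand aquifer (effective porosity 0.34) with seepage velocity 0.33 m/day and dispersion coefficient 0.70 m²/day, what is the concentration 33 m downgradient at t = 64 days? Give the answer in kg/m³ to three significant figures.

0.564 kg/m³

For an instantaneous plane source, C(x,t) = M/(n_e·A·√(4πDt)) · exp(−(x−vt)²/(4Dt)), with n_e·A the pore (flow) area.
Plume center vt = 0.33 × 64 = 21.12 m, so the well at 33 m is 11.88 m downgradient of the peak.
√(4πDt) = 23.73 m, giving peak height M/(n_e·A·√(4πDt)) = 75/(0.34 × 7.5 × 23.73) = 1.239 kg/m³.
(x−vt)²/(4Dt) = (11.88)²/(4 × 0.70 × 64) = 0.7876; exp(−0.7876) = 0.4549.
C = 1.239 × 0.4549 = 0.564 kg/m³.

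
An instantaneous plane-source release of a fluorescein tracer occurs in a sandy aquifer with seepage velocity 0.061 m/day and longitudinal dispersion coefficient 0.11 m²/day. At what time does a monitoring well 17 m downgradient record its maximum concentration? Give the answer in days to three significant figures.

251 days

For the 1D instantaneous-source solution, setting ∂C/∂t = 0 at fixed x gives v²t² + 2Dt − x² = 0, so t = (√(D² + v²x²) − D)/v².
√(D² + v²x²) = √(0.11² + 0.061² × 17²) = 1.043; v² = 0.003721.
t = (1.043 − 0.11)/0.003721 = 251 days (vs. the pure-advection estimate x/v = 279 d).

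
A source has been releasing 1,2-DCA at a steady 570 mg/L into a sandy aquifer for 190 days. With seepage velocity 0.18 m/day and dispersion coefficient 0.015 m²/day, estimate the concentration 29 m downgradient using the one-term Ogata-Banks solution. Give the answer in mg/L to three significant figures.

For a continuous step input, C/C₀ ≈ ½·erfc((x−vt)/(2√(Dt))).
vt = 0.18 × 190 = 34.2 m and 2√(Dt) = 2√(0.015 × 190) = 3.376 m.
Argument (x−vt)/(2√(Dt)) = (29 − 34.2)/3.376 = -1.540; ½·erfc(-1.540) = 0.9853.
C = 570 × 0.9853 = 562 mg/L.

562 mg/L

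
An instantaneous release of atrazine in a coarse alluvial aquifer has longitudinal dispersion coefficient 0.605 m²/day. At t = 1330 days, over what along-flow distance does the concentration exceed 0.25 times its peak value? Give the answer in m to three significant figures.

The plume is Gaussian with σ = √(2Dt) = √(2 × 0.605 × 1330) = 40.12 m.
C/C_peak = exp(−Δx²/(2σ²)) = 0.25 ⇒ Δx = σ·√(−2 ln 0.25) = 40.12 × 1.665 = 66.80 m.
Width = 2Δx = 134 m.

134 m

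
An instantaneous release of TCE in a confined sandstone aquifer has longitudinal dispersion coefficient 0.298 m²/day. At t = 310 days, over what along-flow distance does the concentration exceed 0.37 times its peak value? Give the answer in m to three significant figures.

The plume is Gaussian with σ = √(2Dt) = √(2 × 0.298 × 310) = 13.59 m.
C/C_peak = exp(−Δx²/(2σ²)) = 0.37 ⇒ Δx = σ·√(−2 ln 0.37) = 13.59 × 1.410 = 19.16 m.
Width = 2Δx = 38.3 m.

38.3 m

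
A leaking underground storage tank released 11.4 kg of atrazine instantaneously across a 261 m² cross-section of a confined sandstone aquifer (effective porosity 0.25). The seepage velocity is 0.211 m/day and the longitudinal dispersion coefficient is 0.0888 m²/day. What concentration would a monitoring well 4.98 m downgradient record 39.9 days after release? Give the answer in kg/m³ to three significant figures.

0.0114 kg/m³

For an instantaneous plane source, C(x,t) = M/(n_e·A·√(4πDt)) · exp(−(x−vt)²/(4Dt)), with n_e·A the pore (flow) area.
Plume center vt = 0.211 × 39.9 = 8.4189 m, so the well at 4.98 m is 3.4389 m upgradient of the peak.
√(4πDt) = 6.673 m, giving peak height M/(n_e·A·√(4πDt)) = 11.4/(0.25 × 261 × 6.673) = 0.02618 kg/m³.
(x−vt)²/(4Dt) = (-3.4389)²/(4 × 0.0888 × 39.9) = 0.8344; exp(−0.8344) = 0.4341.
C = 0.02618 × 0.4341 = 0.0114 kg/m³.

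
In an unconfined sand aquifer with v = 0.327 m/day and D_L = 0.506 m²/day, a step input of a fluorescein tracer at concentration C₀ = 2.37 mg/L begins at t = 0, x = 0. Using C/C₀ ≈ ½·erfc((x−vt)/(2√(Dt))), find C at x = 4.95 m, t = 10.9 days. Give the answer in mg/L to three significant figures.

For a continuous step input, C/C₀ ≈ ½·erfc((x−vt)/(2√(Dt))).
vt = 0.327 × 10.9 = 3.5643 m and 2√(Dt) = 2√(0.506 × 10.9) = 4.697 m.
Argument (x−vt)/(2√(Dt)) = (4.95 − 3.5643)/4.697 = 0.2950; ½·erfc(0.2950) = 0.3383.
C = 2.37 × 0.3383 = 0.802 mg/L.

0.802 mg/L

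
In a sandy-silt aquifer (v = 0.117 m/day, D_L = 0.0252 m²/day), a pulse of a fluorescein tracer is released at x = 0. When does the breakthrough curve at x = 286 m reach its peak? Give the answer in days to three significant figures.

2440 days

For the 1D instantaneous-source solution, setting ∂C/∂t = 0 at fixed x gives v²t² + 2Dt − x² = 0, so t = (√(D² + v²x²) − D)/v².
√(D² + v²x²) = √(0.0252² + 0.117² × 286²) = 33.46; v² = 0.013689.
t = (33.46 − 0.0252)/0.013689 = 2440 days (vs. the pure-advection estimate x/v = 2440 d).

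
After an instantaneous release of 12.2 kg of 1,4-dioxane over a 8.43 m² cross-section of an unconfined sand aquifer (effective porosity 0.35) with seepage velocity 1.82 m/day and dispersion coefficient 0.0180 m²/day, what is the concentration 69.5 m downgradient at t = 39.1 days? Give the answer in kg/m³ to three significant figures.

0.521 kg/m³

For an instantaneous plane source, C(x,t) = M/(n_e·A·√(4πDt)) · exp(−(x−vt)²/(4Dt)), with n_e·A the pore (flow) area.
Plume center vt = 1.82 × 39.1 = 71.162 m, so the well at 69.5 m is 1.662 m upgradient of the peak.
√(4πDt) = 2.974 m, giving peak height M/(n_e·A·√(4πDt)) = 12.2/(0.35 × 8.43 × 2.974) = 1.390 kg/m³.
(x−vt)²/(4Dt) = (-1.662)²/(4 × 0.0180 × 39.1) = 0.9812; exp(−0.9812) = 0.3749.
C = 1.390 × 0.3749 = 0.521 kg/m³.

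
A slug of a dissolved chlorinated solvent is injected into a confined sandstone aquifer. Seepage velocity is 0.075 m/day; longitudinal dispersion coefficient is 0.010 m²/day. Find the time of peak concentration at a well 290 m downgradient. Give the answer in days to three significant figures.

For the 1D instantaneous-source solution, setting ∂C/∂t = 0 at fixed x gives v²t² + 2Dt − x² = 0, so t = (√(D² + v²x²) − D)/v².
√(D² + v²x²) = √(0.010² + 0.075² × 290²) = 21.75; v² = 0.005625.
t = (21.75 − 0.010)/0.005625 = 3860 days (vs. the pure-advection estimate x/v = 3870 d).

3860 days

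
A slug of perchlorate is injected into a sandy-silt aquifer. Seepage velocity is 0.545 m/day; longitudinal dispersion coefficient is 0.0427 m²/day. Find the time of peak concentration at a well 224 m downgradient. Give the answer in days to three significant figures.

For the 1D instantaneous-source solution, setting ∂C/∂t = 0 at fixed x gives v²t² + 2Dt − x² = 0, so t = (√(D² + v²x²) − D)/v².
√(D² + v²x²) = √(0.0427² + 0.545² × 224²) = 122.1; v² = 0.297025.
t = (122.1 − 0.0427)/0.297025 = 411 days (vs. the pure-advection estimate x/v = 411 d).

411 days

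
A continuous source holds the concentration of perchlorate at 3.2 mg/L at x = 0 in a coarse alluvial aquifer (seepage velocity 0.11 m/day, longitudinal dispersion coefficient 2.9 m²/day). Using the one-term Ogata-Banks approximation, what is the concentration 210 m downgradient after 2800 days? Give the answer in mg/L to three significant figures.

2.49 mg/L

For a continuous step input, C/C₀ ≈ ½·erfc((x−vt)/(2√(Dt))).
vt = 0.11 × 2800 = 308 m and 2√(Dt) = 2√(2.9 × 2800) = 180.2 m.
Argument (x−vt)/(2√(Dt)) = (210 − 308)/180.2 = -0.5438; ½·erfc(-0.5438) = 0.7791.
C = 3.2 × 0.7791 = 2.49 mg/L.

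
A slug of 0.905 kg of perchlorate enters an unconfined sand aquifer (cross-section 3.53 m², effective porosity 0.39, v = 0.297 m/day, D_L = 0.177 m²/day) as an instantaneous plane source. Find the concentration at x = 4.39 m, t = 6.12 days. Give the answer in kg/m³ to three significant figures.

0.0387 kg/m³

For an instantaneous plane source, C(x,t) = M/(n_e·A·√(4πDt)) · exp(−(x−vt)²/(4Dt)), with n_e·A the pore (flow) area.
Plume center vt = 0.297 × 6.12 = 1.81764 m, so the well at 4.39 m is 2.57236 m downgradient of the peak.
√(4πDt) = 3.689 m, giving peak height M/(n_e·A·√(4πDt)) = 0.905/(0.39 × 3.53 × 3.689) = 0.1782 kg/m³.
(x−vt)²/(4Dt) = (2.57236)²/(4 × 0.177 × 6.12) = 1.527; exp(−1.527) = 0.2172.
C = 0.1782 × 0.2172 = 0.0387 kg/m³.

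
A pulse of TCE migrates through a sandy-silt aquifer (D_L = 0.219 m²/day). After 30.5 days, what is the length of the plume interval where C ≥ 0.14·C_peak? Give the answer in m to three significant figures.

14.5 m

The plume is Gaussian with σ = √(2Dt) = √(2 × 0.219 × 30.5) = 3.655 m.
C/C_peak = exp(−Δx²/(2σ²)) = 0.14 ⇒ Δx = σ·√(−2 ln 0.14) = 3.655 × 1.983 = 7.248 m.
Width = 2Δx = 14.5 m.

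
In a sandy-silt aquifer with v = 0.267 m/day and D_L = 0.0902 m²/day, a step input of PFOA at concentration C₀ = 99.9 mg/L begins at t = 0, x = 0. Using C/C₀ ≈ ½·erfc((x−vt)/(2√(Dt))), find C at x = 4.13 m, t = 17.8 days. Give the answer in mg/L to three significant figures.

For a continuous step input, C/C₀ ≈ ½·erfc((x−vt)/(2√(Dt))).
vt = 0.267 × 17.8 = 4.7526 m and 2√(Dt) = 2√(0.0902 × 17.8) = 2.534 m.
Argument (x−vt)/(2√(Dt)) = (4.13 − 4.7526)/2.534 = -0.2457; ½·erfc(-0.2457) = 0.6359.
C = 99.9 × 0.6359 = 63.5 mg/L.

63.5 mg/L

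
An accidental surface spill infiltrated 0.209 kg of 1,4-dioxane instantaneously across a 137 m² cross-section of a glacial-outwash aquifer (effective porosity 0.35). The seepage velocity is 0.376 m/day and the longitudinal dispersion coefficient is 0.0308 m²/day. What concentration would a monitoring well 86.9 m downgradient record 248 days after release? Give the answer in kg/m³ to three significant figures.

0.000119 kg/m³

For an instantaneous plane source, C(x,t) = M/(n_e·A·√(4πDt)) · exp(−(x−vt)²/(4Dt)), with n_e·A the pore (flow) area.
Plume center vt = 0.376 × 248 = 93.248 m, so the well at 86.9 m is 6.348 m upgradient of the peak.
√(4πDt) = 9.797 m, giving peak height M/(n_e·A·√(4πDt)) = 0.209/(0.35 × 137 × 9.797) = 0.0004449 kg/m³.
(x−vt)²/(4Dt) = (-6.348)²/(4 × 0.0308 × 248) = 1.319; exp(−1.319) = 0.2674.
C = 0.0004449 × 0.2674 = 0.000119 kg/m³.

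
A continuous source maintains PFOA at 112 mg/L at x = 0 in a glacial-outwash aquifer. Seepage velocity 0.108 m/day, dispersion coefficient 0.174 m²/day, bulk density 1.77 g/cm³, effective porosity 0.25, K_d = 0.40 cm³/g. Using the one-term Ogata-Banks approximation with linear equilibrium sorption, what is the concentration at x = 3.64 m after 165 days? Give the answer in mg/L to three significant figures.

Retardation factor R = 1 + ρ_b·K_d/n = 1 + 1.77 × 0.40/0.25 = 3.832.
Sorption retards both mechanisms: v_R = v/R = 0.02818 m/day, D_R = D/R = 0.04541 m²/day.
v_R·t = 0.02818 × 165 = 4.6497 m; 2√(D_R t) = 5.475 m; argument = (3.64 − 4.6497)/5.475 = -0.1844.
C = C₀ × ½·erfc(-0.1844) = 112 × 0.6029 = 67.5 mg/L.

67.5 mg/L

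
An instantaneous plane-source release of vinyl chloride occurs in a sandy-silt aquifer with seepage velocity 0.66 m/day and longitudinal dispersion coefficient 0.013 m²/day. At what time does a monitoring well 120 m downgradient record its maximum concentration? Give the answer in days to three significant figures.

For the 1D instantaneous-source solution, setting ∂C/∂t = 0 at fixed x gives v²t² + 2Dt − x² = 0, so t = (√(D² + v²x²) − D)/v².
√(D² + v²x²) = √(0.013² + 0.66² × 120²) = 79.20; v² = 0.4356.
t = (79.20 − 0.013)/0.4356 = 182 days (vs. the pure-advection estimate x/v = 182 d).

182 days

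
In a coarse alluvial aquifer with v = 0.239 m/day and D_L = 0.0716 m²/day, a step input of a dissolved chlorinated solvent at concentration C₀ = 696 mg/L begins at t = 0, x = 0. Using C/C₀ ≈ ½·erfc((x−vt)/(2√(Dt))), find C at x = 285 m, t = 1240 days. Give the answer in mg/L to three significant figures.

559 mg/L

For a continuous step input, C/C₀ ≈ ½·erfc((x−vt)/(2√(Dt))).
vt = 0.239 × 1240 = 296.36 m and 2√(Dt) = 2√(0.0716 × 1240) = 18.85 m.
Argument (x−vt)/(2√(Dt)) = (285 − 296.36)/18.85 = -0.6027; ½·erfc(-0.6027) = 0.8030.
C = 696 × 0.8030 = 559 mg/L.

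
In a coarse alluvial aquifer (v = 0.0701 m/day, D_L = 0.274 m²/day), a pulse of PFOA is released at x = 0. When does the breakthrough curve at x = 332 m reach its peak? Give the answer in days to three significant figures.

4680 days

For the 1D instantaneous-source solution, setting ∂C/∂t = 0 at fixed x gives v²t² + 2Dt − x² = 0, so t = (√(D² + v²x²) − D)/v².
√(D² + v²x²) = √(0.274² + 0.0701² × 332²) = 23.27; v² = 0.00491401.
t = (23.27 − 0.274)/0.00491401 = 4680 days (vs. the pure-advection estimate x/v = 4740 d).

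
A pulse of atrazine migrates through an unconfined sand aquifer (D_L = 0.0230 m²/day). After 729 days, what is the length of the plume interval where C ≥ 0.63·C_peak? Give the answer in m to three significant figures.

The plume is Gaussian with σ = √(2Dt) = √(2 × 0.0230 × 729) = 5.791 m.
C/C_peak = exp(−Δx²/(2σ²)) = 0.63 ⇒ Δx = σ·√(−2 ln 0.63) = 5.791 × 0.9613 = 5.567 m.
Width = 2Δx = 11.1 m.

11.1 m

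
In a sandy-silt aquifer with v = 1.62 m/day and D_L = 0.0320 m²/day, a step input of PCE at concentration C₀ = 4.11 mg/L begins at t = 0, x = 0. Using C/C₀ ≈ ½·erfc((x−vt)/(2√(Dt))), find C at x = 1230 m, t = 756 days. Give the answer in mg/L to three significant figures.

For a continuous step input, C/C₀ ≈ ½·erfc((x−vt)/(2√(Dt))).
vt = 1.62 × 756 = 1224.72 m and 2√(Dt) = 2√(0.0320 × 756) = 9.837 m.
Argument (x−vt)/(2√(Dt)) = (1230 − 1224.72)/9.837 = 0.5367; ½·erfc(0.5367) = 0.2239.
C = 4.11 × 0.2239 = 0.920 mg/L.

0.920 mg/L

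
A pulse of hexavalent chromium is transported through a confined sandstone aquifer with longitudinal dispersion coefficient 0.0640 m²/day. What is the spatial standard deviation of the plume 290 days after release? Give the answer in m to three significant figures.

Dispersive spreading gives a Gaussian with σ² = 2Dt; advection only shifts the center.
σ = √(2 × 0.0640 × 290) = 6.09 m.

6.09 m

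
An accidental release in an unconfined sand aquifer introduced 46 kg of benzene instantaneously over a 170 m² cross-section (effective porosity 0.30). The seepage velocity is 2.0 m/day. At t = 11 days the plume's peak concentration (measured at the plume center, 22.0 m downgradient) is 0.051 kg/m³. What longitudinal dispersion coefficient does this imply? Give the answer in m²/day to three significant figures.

At the plume center C_max = M/(n_e·A·√(4πDt)), so D = M²/(4πt·(n_e·A·C_max)²).
n_e·A·C_max = 0.30 × 170 × 0.051 = 2.601 kg/m.
D = 46²/(4π × 11 × 2.601²) = 2.26 m²/day.

2.26 m²/day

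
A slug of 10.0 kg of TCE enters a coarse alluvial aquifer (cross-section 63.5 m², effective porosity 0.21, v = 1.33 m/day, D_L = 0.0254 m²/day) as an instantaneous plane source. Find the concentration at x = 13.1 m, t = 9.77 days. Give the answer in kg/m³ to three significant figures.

0.420 kg/m³

For an instantaneous plane source, C(x,t) = M/(n_e·A·√(4πDt)) · exp(−(x−vt)²/(4Dt)), with n_e·A the pore (flow) area.
Plume center vt = 1.33 × 9.77 = 12.9941 m, so the well at 13.1 m is 0.1059 m downgradient of the peak.
√(4πDt) = 1.766 m, giving peak height M/(n_e·A·√(4πDt)) = 10.0/(0.21 × 63.5 × 1.766) = 0.4246 kg/m³.
(x−vt)²/(4Dt) = (0.1059)²/(4 × 0.0254 × 9.77) = 0.01130; exp(−0.01130) = 0.9888.
C = 0.4246 × 0.9888 = 0.420 kg/m³.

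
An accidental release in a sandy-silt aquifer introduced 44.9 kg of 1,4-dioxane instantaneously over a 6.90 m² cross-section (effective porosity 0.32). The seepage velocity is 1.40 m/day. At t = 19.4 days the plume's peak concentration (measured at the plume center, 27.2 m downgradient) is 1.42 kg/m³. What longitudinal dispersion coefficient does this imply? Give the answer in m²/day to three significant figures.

At the plume center C_max = M/(n_e·A·√(4πDt)), so D = M²/(4πt·(n_e·A·C_max)²).
n_e·A·C_max = 0.32 × 6.90 × 1.42 = 3.135 kg/m.
D = 44.9²/(4π × 19.4 × 3.135²) = 0.841 m²/day.

0.841 m²/day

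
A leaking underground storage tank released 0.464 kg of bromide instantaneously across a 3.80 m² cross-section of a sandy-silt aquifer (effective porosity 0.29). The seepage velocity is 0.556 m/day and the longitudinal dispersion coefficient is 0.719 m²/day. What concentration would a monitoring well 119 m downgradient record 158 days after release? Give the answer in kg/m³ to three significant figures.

For an instantaneous plane source, C(x,t) = M/(n_e·A·√(4πDt)) · exp(−(x−vt)²/(4Dt)), with n_e·A the pore (flow) area.
Plume center vt = 0.556 × 158 = 87.848 m, so the well at 119 m is 31.152 m downgradient of the peak.
√(4πDt) = 37.78 m, giving peak height M/(n_e·A·√(4πDt)) = 0.464/(0.29 × 3.80 × 37.78) = 0.01114 kg/m³.
(x−vt)²/(4Dt) = (31.152)²/(4 × 0.719 × 158) = 2.136; exp(−2.136) = 0.1181.
C = 0.01114 × 0.1181 = 0.00132 kg/m³.

0.00132 kg/m³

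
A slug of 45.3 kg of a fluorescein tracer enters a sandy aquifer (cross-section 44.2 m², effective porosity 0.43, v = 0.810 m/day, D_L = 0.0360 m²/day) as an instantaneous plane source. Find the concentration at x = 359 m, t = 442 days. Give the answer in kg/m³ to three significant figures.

For an instantaneous plane source, C(x,t) = M/(n_e·A·√(4πDt)) · exp(−(x−vt)²/(4Dt)), with n_e·A the pore (flow) area.
Plume center vt = 0.810 × 442 = 358.02 m, so the well at 359 m is 0.98 m downgradient of the peak.
√(4πDt) = 14.14 m, giving peak height M/(n_e·A·√(4πDt)) = 45.3/(0.43 × 44.2 × 14.14) = 0.1686 kg/m³.
(x−vt)²/(4Dt) = (0.98)²/(4 × 0.0360 × 442) = 0.01509; exp(−0.01509) = 0.9850.
C = 0.1686 × 0.9850 = 0.166 kg/m³.

0.166 kg/m³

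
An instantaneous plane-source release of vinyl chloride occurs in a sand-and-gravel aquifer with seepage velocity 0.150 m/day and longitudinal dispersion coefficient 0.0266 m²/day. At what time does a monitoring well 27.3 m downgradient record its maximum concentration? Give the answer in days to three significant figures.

For the 1D instantaneous-source solution, setting ∂C/∂t = 0 at fixed x gives v²t² + 2Dt − x² = 0, so t = (√(D² + v²x²) − D)/v².
√(D² + v²x²) = √(0.0266² + 0.150² × 27.3²) = 4.095; v² = 0.0225.
t = (4.095 − 0.0266)/0.0225 = 181 days (vs. the pure-advection estimate x/v = 182 d).

181 days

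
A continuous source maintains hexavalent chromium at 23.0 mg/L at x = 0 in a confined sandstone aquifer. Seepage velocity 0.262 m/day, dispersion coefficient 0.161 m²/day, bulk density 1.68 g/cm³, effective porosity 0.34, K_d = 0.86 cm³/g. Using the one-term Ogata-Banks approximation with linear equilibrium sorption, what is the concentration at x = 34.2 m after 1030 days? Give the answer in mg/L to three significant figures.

Retardation factor R = 1 + ρ_b·K_d/n = 1 + 1.68 × 0.86/0.34 = 5.249.
Sorption retards both mechanisms: v_R = v/R = 0.04991 m/day, D_R = D/R = 0.03067 m²/day.
v_R·t = 0.04991 × 1030 = 51.4073 m; 2√(D_R t) = 11.24 m; argument = (34.2 − 51.4073)/11.24 = -1.531.
C = C₀ × ½·erfc(-1.531) = 23.0 × 0.9848 = 22.7 mg/L.

22.7 mg/L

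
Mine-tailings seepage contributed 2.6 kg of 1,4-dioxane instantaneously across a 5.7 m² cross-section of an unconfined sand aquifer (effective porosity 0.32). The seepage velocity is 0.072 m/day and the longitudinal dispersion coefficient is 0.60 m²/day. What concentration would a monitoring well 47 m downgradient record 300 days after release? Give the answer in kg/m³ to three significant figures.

For an instantaneous plane source, C(x,t) = M/(n_e·A·√(4πDt)) · exp(−(x−vt)²/(4Dt)), with n_e·A the pore (flow) area.
Plume center vt = 0.072 × 300 = 21.6 m, so the well at 47 m is 25.4 m downgradient of the peak.
√(4πDt) = 47.56 m, giving peak height M/(n_e·A·√(4πDt)) = 2.6/(0.32 × 5.7 × 47.56) = 0.02997 kg/m³.
(x−vt)²/(4Dt) = (25.4)²/(4 × 0.60 × 300) = 0.8961; exp(−0.8961) = 0.4082.
C = 0.02997 × 0.4082 = 0.0122 kg/m³.

0.0122 kg/m³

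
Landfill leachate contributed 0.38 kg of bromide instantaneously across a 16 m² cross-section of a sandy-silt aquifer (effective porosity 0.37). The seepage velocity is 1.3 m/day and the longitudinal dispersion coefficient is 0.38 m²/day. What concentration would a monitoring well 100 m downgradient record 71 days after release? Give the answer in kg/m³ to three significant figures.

0.00201 kg/m³

For an instantaneous plane source, C(x,t) = M/(n_e·A·√(4πDt)) · exp(−(x−vt)²/(4Dt)), with n_e·A the pore (flow) area.
Plume center vt = 1.3 × 71 = 92.3 m, so the well at 100 m is 7.7 m downgradient of the peak.
√(4πDt) = 18.41 m, giving peak height M/(n_e·A·√(4πDt)) = 0.38/(0.37 × 16 × 18.41) = 0.003487 kg/m³.
(x−vt)²/(4Dt) = (7.7)²/(4 × 0.38 × 71) = 0.5494; exp(−0.5494) = 0.5773.
C = 0.003487 × 0.5773 = 0.00201 kg/m³.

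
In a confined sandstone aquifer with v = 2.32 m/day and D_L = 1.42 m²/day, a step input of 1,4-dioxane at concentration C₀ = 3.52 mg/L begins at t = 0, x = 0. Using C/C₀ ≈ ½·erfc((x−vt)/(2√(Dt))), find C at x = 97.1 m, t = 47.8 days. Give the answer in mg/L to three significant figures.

3.10 mg/L

For a continuous step input, C/C₀ ≈ ½·erfc((x−vt)/(2√(Dt))).
vt = 2.32 × 47.8 = 110.896 m and 2√(Dt) = 2√(1.42 × 47.8) = 16.48 m.
Argument (x−vt)/(2√(Dt)) = (97.1 − 110.896)/16.48 = -0.8371; ½·erfc(-0.8371) = 0.8818.
C = 3.52 × 0.8818 = 3.10 mg/L.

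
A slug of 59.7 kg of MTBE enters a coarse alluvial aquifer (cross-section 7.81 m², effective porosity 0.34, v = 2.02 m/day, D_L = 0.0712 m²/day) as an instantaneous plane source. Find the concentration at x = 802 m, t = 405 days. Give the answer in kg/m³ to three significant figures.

For an instantaneous plane source, C(x,t) = M/(n_e·A·√(4πDt)) · exp(−(x−vt)²/(4Dt)), with n_e·A the pore (flow) area.
Plume center vt = 2.02 × 405 = 818.1 m, so the well at 802 m is 16.1 m upgradient of the peak.
√(4πDt) = 19.04 m, giving peak height M/(n_e·A·√(4πDt)) = 59.7/(0.34 × 7.81 × 19.04) = 1.181 kg/m³.
(x−vt)²/(4Dt) = (-16.1)²/(4 × 0.0712 × 405) = 2.247; exp(−2.247) = 0.1057.
C = 1.181 × 0.1057 = 0.125 kg/m³.

0.125 kg/m³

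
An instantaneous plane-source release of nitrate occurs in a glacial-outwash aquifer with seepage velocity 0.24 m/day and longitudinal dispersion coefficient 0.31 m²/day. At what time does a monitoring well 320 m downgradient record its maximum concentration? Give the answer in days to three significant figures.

For the 1D instantaneous-source solution, setting ∂C/∂t = 0 at fixed x gives v²t² + 2Dt − x² = 0, so t = (√(D² + v²x²) − D)/v².
√(D² + v²x²) = √(0.31² + 0.24² × 320²) = 76.80; v² = 0.0576.
t = (76.80 − 0.31)/0.0576 = 1330 days (vs. the pure-advection estimate x/v = 1330 d).

1330 days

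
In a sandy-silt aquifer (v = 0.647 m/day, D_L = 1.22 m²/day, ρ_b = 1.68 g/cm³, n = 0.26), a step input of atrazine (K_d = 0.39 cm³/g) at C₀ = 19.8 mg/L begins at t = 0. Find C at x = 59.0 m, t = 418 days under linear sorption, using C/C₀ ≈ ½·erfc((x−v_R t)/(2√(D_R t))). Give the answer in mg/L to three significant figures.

16.9 mg/L

Retardation factor R = 1 + ρ_b·K_d/n = 1 + 1.68 × 0.39/0.26 = 3.520.
Sorption retards both mechanisms: v_R = v/R = 0.1838 m/day, D_R = D/R = 0.3466 m²/day.
v_R·t = 0.1838 × 418 = 76.8284 m; 2√(D_R t) = 24.07 m; argument = (59.0 − 76.8284)/24.07 = -0.7407.
C = C₀ × ½·erfc(-0.7407) = 19.8 × 0.8526 = 16.9 mg/L.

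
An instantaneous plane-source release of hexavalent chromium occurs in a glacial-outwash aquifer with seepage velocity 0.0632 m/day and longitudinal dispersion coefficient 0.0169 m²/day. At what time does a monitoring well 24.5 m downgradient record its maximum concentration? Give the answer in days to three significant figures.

For the 1D instantaneous-source solution, setting ∂C/∂t = 0 at fixed x gives v²t² + 2Dt − x² = 0, so t = (√(D² + v²x²) − D)/v².
√(D² + v²x²) = √(0.0169² + 0.0632² × 24.5²) = 1.548; v² = 0.00399424.
t = (1.548 − 0.0169)/0.00399424 = 383 days (vs. the pure-advection estimate x/v = 388 d).

383 days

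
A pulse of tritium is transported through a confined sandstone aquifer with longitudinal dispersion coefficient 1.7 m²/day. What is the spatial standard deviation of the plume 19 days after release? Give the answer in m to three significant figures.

Dispersive spreading gives a Gaussian with σ² = 2Dt; advection only shifts the center.
σ = √(2 × 1.7 × 19) = 8.04 m.

8.04 m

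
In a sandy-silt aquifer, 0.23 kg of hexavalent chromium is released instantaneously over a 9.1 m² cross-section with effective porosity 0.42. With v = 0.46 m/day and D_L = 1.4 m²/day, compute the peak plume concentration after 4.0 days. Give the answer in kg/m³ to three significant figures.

0.00717 kg/m³

The peak of an instantaneous 1D plume sits at x = vt; there the Gaussian factor is 1 and C_max = M/(n_e·A·√(4πDt)), where n_e·A is the pore area the mass is dissolved in.
√(4πDt) = √(4π × 1.4 × 4.0) = 8.389 m, so C_max = 0.23/(0.42 × 9.1 × 8.389) = 0.00717 kg/m³.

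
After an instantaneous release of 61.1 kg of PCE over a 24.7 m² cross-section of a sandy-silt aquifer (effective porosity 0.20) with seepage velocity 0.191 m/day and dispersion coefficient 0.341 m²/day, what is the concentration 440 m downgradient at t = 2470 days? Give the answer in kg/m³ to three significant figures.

For an instantaneous plane source, C(x,t) = M/(n_e·A·√(4πDt)) · exp(−(x−vt)²/(4Dt)), with n_e·A the pore (flow) area.
Plume center vt = 0.191 × 2470 = 471.77 m, so the well at 440 m is 31.77 m upgradient of the peak.
√(4πDt) = 102.9 m, giving peak height M/(n_e·A·√(4πDt)) = 61.1/(0.20 × 24.7 × 102.9) = 0.1202 kg/m³.
(x−vt)²/(4Dt) = (-31.77)²/(4 × 0.341 × 2470) = 0.2996; exp(−0.2996) = 0.7411.
C = 0.1202 × 0.7411 = 0.0891 kg/m³.

0.0891 kg/m³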